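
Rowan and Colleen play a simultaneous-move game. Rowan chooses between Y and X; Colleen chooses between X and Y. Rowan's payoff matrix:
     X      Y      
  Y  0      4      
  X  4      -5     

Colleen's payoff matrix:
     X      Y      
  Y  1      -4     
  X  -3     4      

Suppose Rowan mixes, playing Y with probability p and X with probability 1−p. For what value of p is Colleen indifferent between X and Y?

Colleen's indifference between X and Y determines Rowan's mixing probability p:
  Colleen's expected payoff from X: p·1 + (1−p)·(-3) = 4p - 3
  Colleen's expected payoff from Y: p·(-4) + (1−p)·4 = -8p + 4
  4p - 3 = -8p + 4  ⇒  12p = 7  ⇒  p = 7/12.

p = 7/12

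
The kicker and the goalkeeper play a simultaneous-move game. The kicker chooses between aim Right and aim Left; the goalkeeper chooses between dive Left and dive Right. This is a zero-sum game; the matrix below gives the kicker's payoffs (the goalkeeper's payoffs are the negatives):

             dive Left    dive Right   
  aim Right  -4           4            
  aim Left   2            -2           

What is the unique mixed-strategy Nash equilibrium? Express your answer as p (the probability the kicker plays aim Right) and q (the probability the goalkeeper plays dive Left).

Set the goalkeeper's expected payoff from dive Left equal to that from dive Right:
  the goalkeeper's payoff from dive Left: p·4 + (1−p)·(-2) = 6p - 2
  the goalkeeper's payoff from dive Right: p·(-4) + (1−p)·2 = -6p + 2
  6p - 2 = -6p + 2  ⇒  12p = 4  ⇒  p = 1/3.
The kicker's indifference between aim Right and aim Left determines the goalkeeper's mixing probability q:
  the kicker's payoff to aim Right: q·(-4) + (1−q)·4 = -8q + 4
  the kicker's payoff to aim Left: q·2 + (1−q)·(-2) = 4q - 2
  -8q + 4 = 4q - 2  ⇒  -12q = -6  ⇒  q = 1/2.

p = 1/3, q = 1/2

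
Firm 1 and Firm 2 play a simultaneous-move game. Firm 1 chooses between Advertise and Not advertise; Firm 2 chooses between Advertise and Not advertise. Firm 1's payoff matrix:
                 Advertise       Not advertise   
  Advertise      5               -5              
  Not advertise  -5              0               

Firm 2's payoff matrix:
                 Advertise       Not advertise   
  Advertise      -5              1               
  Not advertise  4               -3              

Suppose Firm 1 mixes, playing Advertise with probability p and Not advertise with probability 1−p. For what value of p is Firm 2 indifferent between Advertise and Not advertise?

In a mixed equilibrium Firm 2 is indifferent between Advertise and Not advertise; this condition fixes p.
  Firm 2's expected payoff from Advertise: p·(-5) + (1−p)·4 = -9p + 4
  Firm 2's expected payoff from Not advertise: p·1 + (1−p)·(-3) = 4p - 3
  -9p + 4 = 4p - 3  ⇒  -13p = -7  ⇒  p = 7/13.

p = 7/13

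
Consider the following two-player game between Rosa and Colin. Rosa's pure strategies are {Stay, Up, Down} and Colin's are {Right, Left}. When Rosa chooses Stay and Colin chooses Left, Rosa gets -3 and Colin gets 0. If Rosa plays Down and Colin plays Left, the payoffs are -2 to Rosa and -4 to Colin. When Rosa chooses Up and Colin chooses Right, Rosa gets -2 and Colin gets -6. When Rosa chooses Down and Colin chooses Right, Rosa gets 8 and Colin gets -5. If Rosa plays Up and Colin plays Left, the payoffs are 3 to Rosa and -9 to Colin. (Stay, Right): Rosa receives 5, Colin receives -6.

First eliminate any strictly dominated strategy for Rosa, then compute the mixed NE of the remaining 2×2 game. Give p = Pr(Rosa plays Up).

p = 1/4

Rosa's strategy Stay is strictly dominated by Down: 8 > 5 and -2 > -3. Eliminate Stay.
For Colin to be willing to mix, Colin must be indifferent between Right and Left, which pins down Rosa's mix.
  Colin's expected payoff from Right: p·(-6) + (1−p)·(-5) = -p - 5
  Colin's expected payoff from Left: p·(-9) + (1−p)·(-4) = -5p - 4
  -p - 5 = -5p - 4  ⇒  4p = 1  ⇒  p = 1/4.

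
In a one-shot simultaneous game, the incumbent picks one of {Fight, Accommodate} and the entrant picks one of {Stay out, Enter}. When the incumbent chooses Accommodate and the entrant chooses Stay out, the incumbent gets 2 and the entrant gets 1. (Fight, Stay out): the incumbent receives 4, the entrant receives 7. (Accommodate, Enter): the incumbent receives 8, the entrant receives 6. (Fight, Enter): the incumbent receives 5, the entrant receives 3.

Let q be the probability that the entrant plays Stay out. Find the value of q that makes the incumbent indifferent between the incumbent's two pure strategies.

q = 3/5

In a mixed equilibrium the incumbent is indifferent between Fight and Accommodate; this condition fixes q.
  the incumbent's payoff from Fight: q·4 + (1−q)·5 = -q + 5
  the incumbent's payoff from Accommodate: q·2 + (1−q)·8 = -6q + 8
  -q + 5 = -6q + 8  ⇒  5q = 3  ⇒  q = 3/5.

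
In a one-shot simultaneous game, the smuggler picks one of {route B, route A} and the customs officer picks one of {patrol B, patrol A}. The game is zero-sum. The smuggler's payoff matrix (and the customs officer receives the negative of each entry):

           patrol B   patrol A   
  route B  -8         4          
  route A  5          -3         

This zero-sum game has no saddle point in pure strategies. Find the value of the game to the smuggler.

v = -1/5

Set the smuggler's expected payoff from route B equal to that from route A:
  the smuggler's payoff to route B: q·(-8) + (1−q)·4 = -12q + 4
  the smuggler's payoff to route A: q·5 + (1−q)·(-3) = 8q - 3
  -12q + 4 = 8q - 3  ⇒  -20q = -7  ⇒  q = 7/20.
The value is the smuggler's expected payoff against this mix (using route B): (7/20)·(-8) + (13/20)·4 = -1/5.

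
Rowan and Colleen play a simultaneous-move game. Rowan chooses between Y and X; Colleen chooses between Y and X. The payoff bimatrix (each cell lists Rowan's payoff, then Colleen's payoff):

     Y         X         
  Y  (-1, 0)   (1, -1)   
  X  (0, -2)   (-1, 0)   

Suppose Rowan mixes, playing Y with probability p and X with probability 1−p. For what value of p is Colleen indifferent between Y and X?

Set Colleen's expected payoff from Y equal to that from X:
  Colleen's payoff from Y: p·0 + (1−p)·(-2) = 2p - 2
  Colleen's payoff from X: p·(-1) + (1−p)·0 = -p
  2p - 2 = -p  ⇒  3p = 2  ⇒  p = 2/3.

p = 2/3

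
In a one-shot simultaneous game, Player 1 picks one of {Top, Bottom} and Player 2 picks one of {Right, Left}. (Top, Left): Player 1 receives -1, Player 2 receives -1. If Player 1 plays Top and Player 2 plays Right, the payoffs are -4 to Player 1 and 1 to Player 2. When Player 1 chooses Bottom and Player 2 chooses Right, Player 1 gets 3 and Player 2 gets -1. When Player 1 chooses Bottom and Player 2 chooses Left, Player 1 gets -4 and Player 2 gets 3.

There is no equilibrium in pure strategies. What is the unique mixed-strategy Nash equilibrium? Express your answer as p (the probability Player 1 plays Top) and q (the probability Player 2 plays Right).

p = 2/3, q = 3/10

Player 1's mix must leave Player 2 indifferent between Right and Left.
  Player 2's payoff from Right: p·1 + (1−p)·(-1) = 2p - 1
  Player 2's payoff from Left: p·(-1) + (1−p)·3 = -4p + 3
  2p - 1 = -4p + 3  ⇒  6p = 4  ⇒  p = 2/3.
Player 1's indifference between Top and Bottom determines Player 2's mixing probability q:
  Player 1's payoff from Top: q·(-4) + (1−q)·(-1) = -3q - 1
  Player 1's payoff from Bottom: q·3 + (1−q)·(-4) = 7q - 4
  -3q - 1 = 7q - 4  ⇒  -10q = -3  ⇒  q = 3/10.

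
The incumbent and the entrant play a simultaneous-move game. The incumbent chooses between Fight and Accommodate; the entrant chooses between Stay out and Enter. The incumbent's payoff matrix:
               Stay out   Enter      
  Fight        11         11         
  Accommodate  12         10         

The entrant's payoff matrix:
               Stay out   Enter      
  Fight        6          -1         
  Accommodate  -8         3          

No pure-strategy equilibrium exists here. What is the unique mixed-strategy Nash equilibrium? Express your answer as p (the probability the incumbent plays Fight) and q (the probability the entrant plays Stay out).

Set the entrant's expected payoff from Stay out equal to that from Enter:
  the entrant's payoff from Stay out: p·6 + (1−p)·(-8) = 14p - 8
  the entrant's payoff from Enter: p·(-1) + (1−p)·3 = -4p + 3
  14p - 8 = -4p + 3  ⇒  18p = 11  ⇒  p = 11/18.
The entrant's mix must leave the incumbent indifferent between Fight and Accommodate.
  the incumbent's expected payoff from Fight: q·11 + (1−q)·11 = 11
  the incumbent's expected payoff from Accommodate: q·12 + (1−q)·10 = 2q + 10
  11 = 2q + 10  ⇒  -2q = -1  ⇒  q = 1/2.

p = 11/18, q = 1/2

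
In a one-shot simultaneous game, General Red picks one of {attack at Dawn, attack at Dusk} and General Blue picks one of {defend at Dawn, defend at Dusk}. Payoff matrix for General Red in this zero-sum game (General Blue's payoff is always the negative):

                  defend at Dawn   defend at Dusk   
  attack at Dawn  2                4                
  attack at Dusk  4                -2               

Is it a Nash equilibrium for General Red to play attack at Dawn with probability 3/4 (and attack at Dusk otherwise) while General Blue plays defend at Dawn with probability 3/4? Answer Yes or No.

Check General Blue's indifference given General Red's mix p = 3/4:
  payoff from defend at Dawn = -5/2; payoff from defend at Dusk = -5/2 — equal.
Check General Red's indifference given General Blue's mix q = 3/4:
  payoff from attack at Dawn = 5/2; payoff from attack at Dusk = 5/2 — equal.
Both players are indifferent, so neither can profitably deviate.

Yes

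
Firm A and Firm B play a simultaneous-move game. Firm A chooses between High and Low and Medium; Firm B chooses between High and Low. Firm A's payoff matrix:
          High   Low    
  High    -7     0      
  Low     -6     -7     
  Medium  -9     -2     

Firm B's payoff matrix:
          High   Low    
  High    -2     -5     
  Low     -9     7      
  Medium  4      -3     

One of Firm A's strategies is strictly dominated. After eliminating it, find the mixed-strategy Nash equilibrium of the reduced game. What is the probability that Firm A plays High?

p = 16/19

Firm A's strategy Medium is strictly dominated by High: -7 > -9 and 0 > -2. Eliminate Medium.
Firm A's mix must leave Firm B indifferent between High and Low.
  Firm B's payoff from High: p·(-2) + (1−p)·(-9) = 7p - 9
  Firm B's payoff from Low: p·(-5) + (1−p)·7 = -12p + 7
  7p - 9 = -12p + 7  ⇒  19p = 16  ⇒  p = 16/19.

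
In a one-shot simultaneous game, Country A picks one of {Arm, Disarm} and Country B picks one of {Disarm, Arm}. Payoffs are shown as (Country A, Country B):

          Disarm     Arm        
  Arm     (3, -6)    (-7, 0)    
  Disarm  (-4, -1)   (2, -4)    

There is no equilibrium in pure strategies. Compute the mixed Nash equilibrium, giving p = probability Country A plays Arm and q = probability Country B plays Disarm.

Country A's mix must leave Country B indifferent between Disarm and Arm.
  Country B's payoff from Disarm: p·(-6) + (1−p)·(-1) = -5p - 1
  Country B's payoff from Arm: p·0 + (1−p)·(-4) = 4p - 4
  -5p - 1 = 4p - 4  ⇒  -9p = -3  ⇒  p = 1/3.
Country A's indifference between Arm and Disarm determines Country B's mixing probability q:
  Country A's payoff to Arm: q·3 + (1−q)·(-7) = 10q - 7
  Country A's payoff to Disarm: q·(-4) + (1−q)·2 = -6q + 2
  10q - 7 = -6q + 2  ⇒  16q = 9  ⇒  q = 9/16.

p = 1/3, q = 9/16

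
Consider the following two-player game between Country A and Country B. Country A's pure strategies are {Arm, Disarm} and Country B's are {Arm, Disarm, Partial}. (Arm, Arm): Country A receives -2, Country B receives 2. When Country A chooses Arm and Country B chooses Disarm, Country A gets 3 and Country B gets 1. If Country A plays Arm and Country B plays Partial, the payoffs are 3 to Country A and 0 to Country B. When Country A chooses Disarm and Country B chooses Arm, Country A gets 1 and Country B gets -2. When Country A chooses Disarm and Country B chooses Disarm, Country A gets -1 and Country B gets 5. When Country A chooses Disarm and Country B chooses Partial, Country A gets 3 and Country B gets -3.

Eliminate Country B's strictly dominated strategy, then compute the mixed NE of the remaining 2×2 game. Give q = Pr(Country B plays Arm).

q = 4/7

Country B's strategy Partial is strictly dominated by Arm: 2 > 0 and -2 > -3. Eliminate Partial.
Country A's indifference between Arm and Disarm determines Country B's mixing probability q:
  Country A's payoff to Arm: q·(-2) + (1−q)·3 = -5q + 3
  Country A's payoff to Disarm: q·1 + (1−q)·(-1) = 2q - 1
  -5q + 3 = 2q - 1  ⇒  -7q = -4  ⇒  q = 4/7.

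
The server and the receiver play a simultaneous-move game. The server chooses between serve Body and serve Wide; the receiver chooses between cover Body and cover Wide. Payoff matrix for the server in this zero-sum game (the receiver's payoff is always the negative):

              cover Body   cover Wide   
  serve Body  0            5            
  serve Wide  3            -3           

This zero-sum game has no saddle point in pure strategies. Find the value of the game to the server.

The receiver's mix must leave the server indifferent between serve Body and serve Wide.
  the server's expected payoff from serve Body: q·0 + (1−q)·5 = -5q + 5
  the server's expected payoff from serve Wide: q·3 + (1−q)·(-3) = 6q - 3
  -5q + 5 = 6q - 3  ⇒  -11q = -8  ⇒  q = 8/11.
The value is the server's expected payoff against this mix (using serve Body): (8/11)·0 + (3/11)·5 = 15/11.

v = 15/11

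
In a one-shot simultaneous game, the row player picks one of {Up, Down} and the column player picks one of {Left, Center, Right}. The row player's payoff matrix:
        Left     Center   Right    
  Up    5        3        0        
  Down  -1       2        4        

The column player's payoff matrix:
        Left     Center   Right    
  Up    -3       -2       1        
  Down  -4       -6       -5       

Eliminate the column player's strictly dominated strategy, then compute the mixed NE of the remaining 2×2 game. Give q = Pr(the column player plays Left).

The column player's strategy Center is strictly dominated by Right: 1 > -2 and -5 > -6. Eliminate Center.
Set the row player's expected payoff from Up equal to that from Down:
  the row player's payoff from Up: q·5 + (1−q)·0 = 5q
  the row player's payoff from Down: q·(-1) + (1−q)·4 = -5q + 4
  5q = -5q + 4  ⇒  10q = 4  ⇒  q = 2/5.

q = 2/5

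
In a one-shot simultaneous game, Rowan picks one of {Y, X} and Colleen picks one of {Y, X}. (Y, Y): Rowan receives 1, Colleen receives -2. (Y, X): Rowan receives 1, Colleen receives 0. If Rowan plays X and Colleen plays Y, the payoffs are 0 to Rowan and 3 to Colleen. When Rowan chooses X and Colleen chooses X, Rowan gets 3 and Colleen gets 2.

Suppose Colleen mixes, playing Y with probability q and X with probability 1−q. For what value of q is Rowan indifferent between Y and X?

q = 2/3

For Rowan to be willing to mix, Rowan must be indifferent between Y and X, which pins down Colleen's mix.
  Rowan's payoff to Y: q·1 + (1−q)·1 = 1
  Rowan's payoff to X: q·0 + (1−q)·3 = -3q + 3
  1 = -3q + 3  ⇒  3q = 2  ⇒  q = 2/3.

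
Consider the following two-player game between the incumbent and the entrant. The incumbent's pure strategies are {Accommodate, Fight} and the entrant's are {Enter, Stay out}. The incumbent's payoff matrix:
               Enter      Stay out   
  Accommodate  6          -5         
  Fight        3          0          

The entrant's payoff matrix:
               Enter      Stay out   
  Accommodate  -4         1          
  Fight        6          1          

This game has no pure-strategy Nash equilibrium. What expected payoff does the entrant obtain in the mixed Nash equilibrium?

Set the entrant's expected payoff from Enter equal to that from Stay out:
  the entrant's expected payoff from Enter: p·(-4) + (1−p)·6 = -10p + 6
  the entrant's expected payoff from Stay out: p·1 + (1−p)·1 = 1
  -10p + 6 = 1  ⇒  -10p = -5  ⇒  p = 1/2.
At equilibrium the entrant is indifferent across columns, so the entrant's payoff equals the payoff from Enter: (1/2)·(-4) + (1/2)·6 = 1.

1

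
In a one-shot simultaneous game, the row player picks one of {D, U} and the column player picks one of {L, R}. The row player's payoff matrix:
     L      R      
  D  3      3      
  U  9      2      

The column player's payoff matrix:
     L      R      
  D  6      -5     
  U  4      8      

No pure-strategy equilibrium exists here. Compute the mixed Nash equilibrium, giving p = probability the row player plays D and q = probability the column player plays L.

Set the column player's expected payoff from L equal to that from R:
  the column player's expected payoff from L: p·6 + (1−p)·4 = 2p + 4
  the column player's expected payoff from R: p·(-5) + (1−p)·8 = -13p + 8
  2p + 4 = -13p + 8  ⇒  15p = 4  ⇒  p = 4/15.
The column player's mix must leave the row player indifferent between D and U.
  the row player's expected payoff from D: q·3 + (1−q)·3 = 3
  the row player's expected payoff from U: q·9 + (1−q)·2 = 7q + 2
  3 = 7q + 2  ⇒  -7q = -1  ⇒  q = 1/7.

p = 4/15, q = 1/7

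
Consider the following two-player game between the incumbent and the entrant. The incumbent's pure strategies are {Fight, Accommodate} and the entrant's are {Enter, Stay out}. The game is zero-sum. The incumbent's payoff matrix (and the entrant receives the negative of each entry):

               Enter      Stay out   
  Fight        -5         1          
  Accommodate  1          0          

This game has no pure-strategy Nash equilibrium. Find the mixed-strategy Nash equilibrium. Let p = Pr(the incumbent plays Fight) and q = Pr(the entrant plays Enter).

The incumbent's mix must leave the entrant indifferent between Enter and Stay out.
  the entrant's payoff from Enter: p·5 + (1−p)·(-1) = 6p - 1
  the entrant's payoff from Stay out: p·(-1) + (1−p)·0 = -p
  6p - 1 = -p  ⇒  7p = 1  ⇒  p = 1/7.
In a mixed equilibrium the incumbent is indifferent between Fight and Accommodate; this condition fixes q.
  the incumbent's expected payoff from Fight: q·(-5) + (1−q)·1 = -6q + 1
  the incumbent's expected payoff from Accommodate: q·1 + (1−q)·0 = q
  -6q + 1 = q  ⇒  -7q = -1  ⇒  q = 1/7.

p = 1/7, q = 1/7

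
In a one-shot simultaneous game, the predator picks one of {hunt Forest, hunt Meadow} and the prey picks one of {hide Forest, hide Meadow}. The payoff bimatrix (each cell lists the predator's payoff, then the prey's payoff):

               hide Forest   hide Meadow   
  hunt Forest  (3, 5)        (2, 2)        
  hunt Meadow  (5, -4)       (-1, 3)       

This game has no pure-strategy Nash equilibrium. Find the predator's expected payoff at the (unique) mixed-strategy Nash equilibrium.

For the predator to be willing to mix, the predator must be indifferent between hunt Forest and hunt Meadow, which pins down the prey's mix.
  the predator's payoff from hunt Forest: q·3 + (1−q)·2 = q + 2
  the predator's payoff from hunt Meadow: q·5 + (1−q)·(-1) = 6q - 1
  q + 2 = 6q - 1  ⇒  -5q = -3  ⇒  q = 3/5.
At equilibrium the predator is indifferent across rows, so the predator's payoff equals the payoff from hunt Forest: (3/5)·3 + (2/5)·2 = 13/5.

13/5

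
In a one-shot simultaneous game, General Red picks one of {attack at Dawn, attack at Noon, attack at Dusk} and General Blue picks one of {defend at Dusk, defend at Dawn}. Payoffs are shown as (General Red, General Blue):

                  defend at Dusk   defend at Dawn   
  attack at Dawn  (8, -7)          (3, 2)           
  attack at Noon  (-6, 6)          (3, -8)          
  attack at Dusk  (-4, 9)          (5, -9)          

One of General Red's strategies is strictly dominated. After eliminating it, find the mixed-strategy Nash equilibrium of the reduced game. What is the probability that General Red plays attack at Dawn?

General Red's strategy attack at Noon is strictly dominated by attack at Dusk: -4 > -6 and 5 > 3. Eliminate attack at Noon.
In a mixed equilibrium General Blue is indifferent between defend at Dusk and defend at Dawn; this condition fixes p.
  General Blue's payoff from defend at Dusk: p·(-7) + (1−p)·9 = -16p + 9
  General Blue's payoff from defend at Dawn: p·2 + (1−p)·(-9) = 11p - 9
  -16p + 9 = 11p - 9  ⇒  -27p = -18  ⇒  p = 2/3.

p = 2/3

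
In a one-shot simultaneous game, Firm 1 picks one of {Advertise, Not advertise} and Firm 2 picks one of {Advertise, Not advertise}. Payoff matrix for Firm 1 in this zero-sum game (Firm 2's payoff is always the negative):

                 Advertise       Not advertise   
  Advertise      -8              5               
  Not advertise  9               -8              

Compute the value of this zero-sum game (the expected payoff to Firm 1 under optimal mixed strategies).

Firm 1's indifference between Advertise and Not advertise determines Firm 2's mixing probability q:
  Firm 1's expected payoff from Advertise: q·(-8) + (1−q)·5 = -13q + 5
  Firm 1's expected payoff from Not advertise: q·9 + (1−q)·(-8) = 17q - 8
  -13q + 5 = 17q - 8  ⇒  -30q = -13  ⇒  q = 13/30.
The value is Firm 1's expected payoff against this mix (using Advertise): (13/30)·(-8) + (17/30)·5 = -19/30.

v = -19/30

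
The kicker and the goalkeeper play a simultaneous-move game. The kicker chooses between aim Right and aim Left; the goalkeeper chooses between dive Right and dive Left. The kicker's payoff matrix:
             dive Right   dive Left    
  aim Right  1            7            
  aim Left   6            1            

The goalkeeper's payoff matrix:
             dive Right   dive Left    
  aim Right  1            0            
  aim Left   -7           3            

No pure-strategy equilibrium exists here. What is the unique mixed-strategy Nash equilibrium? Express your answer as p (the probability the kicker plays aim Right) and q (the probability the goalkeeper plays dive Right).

In a mixed equilibrium the goalkeeper is indifferent between dive Right and dive Left; this condition fixes p.
  the goalkeeper's expected payoff from dive Right: p·1 + (1−p)·(-7) = 8p - 7
  the goalkeeper's expected payoff from dive Left: p·0 + (1−p)·3 = -3p + 3
  8p - 7 = -3p + 3  ⇒  11p = 10  ⇒  p = 10/11.
The goalkeeper's mix must leave the kicker indifferent between aim Right and aim Left.
  the kicker's payoff to aim Right: q·1 + (1−q)·7 = -6q + 7
  the kicker's payoff to aim Left: q·6 + (1−q)·1 = 5q + 1
  -6q + 7 = 5q + 1  ⇒  -11q = -6  ⇒  q = 6/11.

p = 10/11, q = 6/11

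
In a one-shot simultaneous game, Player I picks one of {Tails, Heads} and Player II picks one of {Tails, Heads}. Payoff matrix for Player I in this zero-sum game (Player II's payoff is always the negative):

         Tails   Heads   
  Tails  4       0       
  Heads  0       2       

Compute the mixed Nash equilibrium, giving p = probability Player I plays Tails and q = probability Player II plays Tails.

Player I's mix must leave Player II indifferent between Tails and Heads.
  Player II's payoff from Tails: p·(-4) + (1−p)·0 = -4p
  Player II's payoff from Heads: p·0 + (1−p)·(-2) = 2p - 2
  -4p = 2p - 2  ⇒  -6p = -2  ⇒  p = 1/3.
Set Player I's expected payoff from Tails equal to that from Heads:
  Player I's payoff from Tails: q·4 + (1−q)·0 = 4q
  Player I's payoff from Heads: q·0 + (1−q)·2 = -2q + 2
  4q = -2q + 2  ⇒  6q = 2  ⇒  q = 1/3.

p = 1/3, q = 1/3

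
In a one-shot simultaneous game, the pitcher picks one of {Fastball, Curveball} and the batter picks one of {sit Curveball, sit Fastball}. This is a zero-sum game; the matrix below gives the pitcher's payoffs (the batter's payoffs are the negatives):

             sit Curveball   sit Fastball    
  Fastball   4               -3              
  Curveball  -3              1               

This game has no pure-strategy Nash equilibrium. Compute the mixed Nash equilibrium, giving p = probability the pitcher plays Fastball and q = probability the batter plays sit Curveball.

p = 4/11, q = 4/11

The pitcher's mix must leave the batter indifferent between sit Curveball and sit Fastball.
  the batter's payoff to sit Curveball: p·(-4) + (1−p)·3 = -7p + 3
  the batter's payoff to sit Fastball: p·3 + (1−p)·(-1) = 4p - 1
  -7p + 3 = 4p - 1  ⇒  -11p = -4  ⇒  p = 4/11.
For the pitcher to be willing to mix, the pitcher must be indifferent between Fastball and Curveball, which pins down the batter's mix.
  the pitcher's payoff to Fastball: q·4 + (1−q)·(-3) = 7q - 3
  the pitcher's payoff to Curveball: q·(-3) + (1−q)·1 = -4q + 1
  7q - 3 = -4q + 1  ⇒  11q = 4  ⇒  q = 4/11.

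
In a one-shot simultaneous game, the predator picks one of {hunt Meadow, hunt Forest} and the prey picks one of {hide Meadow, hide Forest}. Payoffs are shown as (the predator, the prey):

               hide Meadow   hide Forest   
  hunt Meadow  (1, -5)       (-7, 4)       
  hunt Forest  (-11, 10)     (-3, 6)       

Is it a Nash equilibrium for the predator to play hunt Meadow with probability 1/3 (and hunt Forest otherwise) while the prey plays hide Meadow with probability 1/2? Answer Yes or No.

No

Given the predator's mix p = 1/3, the prey's payoff from hide Meadow is 5 but from hide Forest is 16/3. The prey strictly prefers hide Forest, so the prey would not mix.
So the proposed profile is not a Nash equilibrium.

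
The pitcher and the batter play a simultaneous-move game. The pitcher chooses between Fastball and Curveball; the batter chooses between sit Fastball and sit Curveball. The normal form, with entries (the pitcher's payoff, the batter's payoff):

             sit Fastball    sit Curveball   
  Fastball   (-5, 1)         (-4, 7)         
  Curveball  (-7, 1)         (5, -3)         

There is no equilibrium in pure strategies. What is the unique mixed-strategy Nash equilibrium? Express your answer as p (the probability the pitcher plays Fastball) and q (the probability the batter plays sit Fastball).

p = 2/5, q = 9/11

In a mixed equilibrium the batter is indifferent between sit Fastball and sit Curveball; this condition fixes p.
  the batter's expected payoff from sit Fastball: p·1 + (1−p)·1 = 1
  the batter's expected payoff from sit Curveball: p·7 + (1−p)·(-3) = 10p - 3
  1 = 10p - 3  ⇒  -10p = -4  ⇒  p = 2/5.
The pitcher's indifference between Fastball and Curveball determines the batter's mixing probability q:
  the pitcher's expected payoff from Fastball: q·(-5) + (1−q)·(-4) = -q - 4
  the pitcher's expected payoff from Curveball: q·(-7) + (1−q)·5 = -12q + 5
  -q - 4 = -12q + 5  ⇒  11q = 9  ⇒  q = 9/11.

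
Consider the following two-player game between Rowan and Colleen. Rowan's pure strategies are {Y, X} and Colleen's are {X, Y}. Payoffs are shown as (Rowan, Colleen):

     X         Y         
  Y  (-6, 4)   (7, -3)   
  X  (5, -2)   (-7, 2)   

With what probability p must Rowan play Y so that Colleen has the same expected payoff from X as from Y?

p = 4/11

For Colleen to be willing to mix, Colleen must be indifferent between X and Y, which pins down Rowan's mix.
  Colleen's payoff from X: p·4 + (1−p)·(-2) = 6p - 2
  Colleen's payoff from Y: p·(-3) + (1−p)·2 = -5p + 2
  6p - 2 = -5p + 2  ⇒  11p = 4  ⇒  p = 4/11.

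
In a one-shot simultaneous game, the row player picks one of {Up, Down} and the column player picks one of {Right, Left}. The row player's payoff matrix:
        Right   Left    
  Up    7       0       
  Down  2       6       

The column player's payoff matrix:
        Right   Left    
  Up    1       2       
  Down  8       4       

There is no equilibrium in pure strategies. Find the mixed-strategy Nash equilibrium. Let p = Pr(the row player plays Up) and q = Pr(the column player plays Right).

p = 4/5, q = 6/11

In a mixed equilibrium the column player is indifferent between Right and Left; this condition fixes p.
  the column player's payoff to Right: p·1 + (1−p)·8 = -7p + 8
  the column player's payoff to Left: p·2 + (1−p)·4 = -2p + 4
  -7p + 8 = -2p + 4  ⇒  -5p = -4  ⇒  p = 4/5.
For the row player to be willing to mix, the row player must be indifferent between Up and Down, which pins down the column player's mix.
  the row player's payoff from Up: q·7 + (1−q)·0 = 7q
  the row player's payoff from Down: q·2 + (1−q)·6 = -4q + 6
  7q = -4q + 6  ⇒  11q = 6  ⇒  q = 6/11.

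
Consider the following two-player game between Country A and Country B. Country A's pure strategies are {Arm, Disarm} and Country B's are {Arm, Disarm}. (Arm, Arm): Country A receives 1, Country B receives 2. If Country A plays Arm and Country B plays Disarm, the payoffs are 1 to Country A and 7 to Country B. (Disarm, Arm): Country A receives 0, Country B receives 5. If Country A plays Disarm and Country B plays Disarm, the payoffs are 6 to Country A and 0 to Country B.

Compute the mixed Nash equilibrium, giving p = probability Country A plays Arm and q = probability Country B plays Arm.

p = 1/2, q = 5/6

Country B's indifference between Arm and Disarm determines Country A's mixing probability p:
  Country B's payoff from Arm: p·2 + (1−p)·5 = -3p + 5
  Country B's payoff from Disarm: p·7 + (1−p)·0 = 7p
  -3p + 5 = 7p  ⇒  -10p = -5  ⇒  p = 1/2.
Country A's indifference between Arm and Disarm determines Country B's mixing probability q:
  Country A's expected payoff from Arm: q·1 + (1−q)·1 = 1
  Country A's expected payoff from Disarm: q·0 + (1−q)·6 = -6q + 6
  1 = -6q + 6  ⇒  6q = 5  ⇒  q = 5/6.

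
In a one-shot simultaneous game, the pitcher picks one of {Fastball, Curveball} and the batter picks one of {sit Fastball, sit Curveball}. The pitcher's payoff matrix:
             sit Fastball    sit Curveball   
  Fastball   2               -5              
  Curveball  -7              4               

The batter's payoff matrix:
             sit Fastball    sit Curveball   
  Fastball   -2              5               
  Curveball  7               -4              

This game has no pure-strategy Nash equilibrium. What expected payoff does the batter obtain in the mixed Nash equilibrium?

In a mixed equilibrium the batter is indifferent between sit Fastball and sit Curveball; this condition fixes p.
  the batter's expected payoff from sit Fastball: p·(-2) + (1−p)·7 = -9p + 7
  the batter's expected payoff from sit Curveball: p·5 + (1−p)·(-4) = 9p - 4
  -9p + 7 = 9p - 4  ⇒  -18p = -11  ⇒  p = 11/18.
At equilibrium the batter is indifferent across columns, so the batter's payoff equals the payoff from sit Fastball: (11/18)·(-2) + (7/18)·7 = 3/2.

3/2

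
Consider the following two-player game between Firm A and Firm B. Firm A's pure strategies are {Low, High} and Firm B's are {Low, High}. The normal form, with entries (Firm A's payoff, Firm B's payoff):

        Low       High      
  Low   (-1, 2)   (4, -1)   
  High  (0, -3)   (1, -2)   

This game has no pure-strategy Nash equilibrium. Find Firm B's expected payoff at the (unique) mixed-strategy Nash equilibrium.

Firm B's indifference between Low and High determines Firm A's mixing probability p:
  Firm B's expected payoff from Low: p·2 + (1−p)·(-3) = 5p - 3
  Firm B's expected payoff from High: p·(-1) + (1−p)·(-2) = p - 2
  5p - 3 = p - 2  ⇒  4p = 1  ⇒  p = 1/4.
At equilibrium Firm B is indifferent across columns, so Firm B's payoff equals the payoff from Low: (1/4)·2 + (3/4)·(-3) = -7/4.

-7/4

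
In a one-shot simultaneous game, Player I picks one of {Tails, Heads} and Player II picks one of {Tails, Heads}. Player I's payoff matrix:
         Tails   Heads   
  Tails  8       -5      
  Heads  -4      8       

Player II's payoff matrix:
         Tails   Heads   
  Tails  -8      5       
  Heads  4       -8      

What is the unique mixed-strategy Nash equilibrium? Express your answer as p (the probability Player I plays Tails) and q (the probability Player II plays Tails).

p = 12/25, q = 13/25

Player II's indifference between Tails and Heads determines Player I's mixing probability p:
  Player II's expected payoff from Tails: p·(-8) + (1−p)·4 = -12p + 4
  Player II's expected payoff from Heads: p·5 + (1−p)·(-8) = 13p - 8
  -12p + 4 = 13p - 8  ⇒  -25p = -12  ⇒  p = 12/25.
Player II's mix must leave Player I indifferent between Tails and Heads.
  Player I's payoff from Tails: q·8 + (1−q)·(-5) = 13q - 5
  Player I's payoff from Heads: q·(-4) + (1−q)·8 = -12q + 8
  13q - 5 = -12q + 8  ⇒  25q = 13  ⇒  q = 13/25.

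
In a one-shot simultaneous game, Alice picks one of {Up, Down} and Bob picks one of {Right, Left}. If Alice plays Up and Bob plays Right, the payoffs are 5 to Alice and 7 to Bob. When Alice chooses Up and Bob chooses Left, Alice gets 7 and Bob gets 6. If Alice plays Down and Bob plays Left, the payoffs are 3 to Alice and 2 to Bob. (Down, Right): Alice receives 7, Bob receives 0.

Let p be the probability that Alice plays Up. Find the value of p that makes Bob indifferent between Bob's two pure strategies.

p = 2/3

In a mixed equilibrium Bob is indifferent between Right and Left; this condition fixes p.
  Bob's expected payoff from Right: p·7 + (1−p)·0 = 7p
  Bob's expected payoff from Left: p·6 + (1−p)·2 = 4p + 2
  7p = 4p + 2  ⇒  3p = 2  ⇒  p = 2/3.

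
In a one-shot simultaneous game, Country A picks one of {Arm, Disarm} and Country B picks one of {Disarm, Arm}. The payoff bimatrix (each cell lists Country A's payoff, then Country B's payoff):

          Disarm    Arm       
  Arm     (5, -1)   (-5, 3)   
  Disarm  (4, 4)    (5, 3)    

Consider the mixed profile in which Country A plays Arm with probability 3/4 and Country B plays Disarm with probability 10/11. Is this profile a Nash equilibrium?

No

Given Country A's mix p = 3/4, Country B's payoff from Disarm is 1/4 but from Arm is 3. Country B strictly prefers Arm, so Country B would not mix.
So the proposed profile is not a Nash equilibrium.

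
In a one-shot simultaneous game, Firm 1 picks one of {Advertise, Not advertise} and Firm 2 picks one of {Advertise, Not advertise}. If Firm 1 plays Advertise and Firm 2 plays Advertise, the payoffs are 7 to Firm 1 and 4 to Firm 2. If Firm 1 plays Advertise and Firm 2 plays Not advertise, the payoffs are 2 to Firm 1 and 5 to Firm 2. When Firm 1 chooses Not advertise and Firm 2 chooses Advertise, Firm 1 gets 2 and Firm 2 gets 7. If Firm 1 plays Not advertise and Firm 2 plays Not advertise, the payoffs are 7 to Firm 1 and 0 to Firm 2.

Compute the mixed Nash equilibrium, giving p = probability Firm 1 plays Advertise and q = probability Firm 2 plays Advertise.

p = 7/8, q = 1/2

In a mixed equilibrium Firm 2 is indifferent between Advertise and Not advertise; this condition fixes p.
  Firm 2's expected payoff from Advertise: p·4 + (1−p)·7 = -3p + 7
  Firm 2's expected payoff from Not advertise: p·5 + (1−p)·0 = 5p
  -3p + 7 = 5p  ⇒  -8p = -7  ⇒  p = 7/8.
For Firm 1 to be willing to mix, Firm 1 must be indifferent between Advertise and Not advertise, which pins down Firm 2's mix.
  Firm 1's expected payoff from Advertise: q·7 + (1−q)·2 = 5q + 2
  Firm 1's expected payoff from Not advertise: q·2 + (1−q)·7 = -5q + 7
  5q + 2 = -5q + 7  ⇒  10q = 5  ⇒  q = 1/2.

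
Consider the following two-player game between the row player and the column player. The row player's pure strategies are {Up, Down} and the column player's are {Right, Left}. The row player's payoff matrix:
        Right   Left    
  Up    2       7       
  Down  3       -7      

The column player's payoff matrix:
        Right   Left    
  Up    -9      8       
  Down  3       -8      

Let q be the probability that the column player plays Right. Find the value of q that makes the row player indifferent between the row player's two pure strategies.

Set the row player's expected payoff from Up equal to that from Down:
  the row player's payoff to Up: q·2 + (1−q)·7 = -5q + 7
  the row player's payoff to Down: q·3 + (1−q)·(-7) = 10q - 7
  -5q + 7 = 10q - 7  ⇒  -15q = -14  ⇒  q = 14/15.

q = 14/15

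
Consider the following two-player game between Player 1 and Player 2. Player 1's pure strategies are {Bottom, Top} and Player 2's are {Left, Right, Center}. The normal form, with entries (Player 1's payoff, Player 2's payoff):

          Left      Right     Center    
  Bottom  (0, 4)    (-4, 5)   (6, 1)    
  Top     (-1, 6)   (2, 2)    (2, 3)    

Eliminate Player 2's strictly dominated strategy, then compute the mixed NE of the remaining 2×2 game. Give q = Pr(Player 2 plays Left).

Player 2's strategy Center is strictly dominated by Left: 4 > 1 and 6 > 3. Eliminate Center.
For Player 1 to be willing to mix, Player 1 must be indifferent between Bottom and Top, which pins down Player 2's mix.
  Player 1's expected payoff from Bottom: q·0 + (1−q)·(-4) = 4q - 4
  Player 1's expected payoff from Top: q·(-1) + (1−q)·2 = -3q + 2
  4q - 4 = -3q + 2  ⇒  7q = 6  ⇒  q = 6/7.

q = 6/7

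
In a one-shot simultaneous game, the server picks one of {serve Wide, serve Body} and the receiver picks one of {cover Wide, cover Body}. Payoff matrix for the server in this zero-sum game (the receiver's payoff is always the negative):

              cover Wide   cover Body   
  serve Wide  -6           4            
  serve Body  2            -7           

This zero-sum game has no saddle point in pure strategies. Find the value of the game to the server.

For the server to be willing to mix, the server must be indifferent between serve Wide and serve Body, which pins down the receiver's mix.
  the server's payoff to serve Wide: q·(-6) + (1−q)·4 = -10q + 4
  the server's payoff to serve Body: q·2 + (1−q)·(-7) = 9q - 7
  -10q + 4 = 9q - 7  ⇒  -19q = -11  ⇒  q = 11/19.
The value is the server's expected payoff against this mix (using serve Wide): (11/19)·(-6) + (8/19)·4 = -34/19.

v = -34/19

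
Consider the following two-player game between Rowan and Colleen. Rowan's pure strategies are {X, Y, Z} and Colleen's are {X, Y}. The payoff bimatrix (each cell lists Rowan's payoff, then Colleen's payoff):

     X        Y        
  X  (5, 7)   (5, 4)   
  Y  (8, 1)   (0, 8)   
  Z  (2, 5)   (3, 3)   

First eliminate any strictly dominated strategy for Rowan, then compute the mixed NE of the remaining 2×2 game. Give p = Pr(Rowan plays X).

p = 7/10

Rowan's strategy Z is strictly dominated by X: 5 > 2 and 5 > 3. Eliminate Z.
In a mixed equilibrium Colleen is indifferent between X and Y; this condition fixes p.
  Colleen's expected payoff from X: p·7 + (1−p)·1 = 6p + 1
  Colleen's expected payoff from Y: p·4 + (1−p)·8 = -4p + 8
  6p + 1 = -4p + 8  ⇒  10p = 7  ⇒  p = 7/10.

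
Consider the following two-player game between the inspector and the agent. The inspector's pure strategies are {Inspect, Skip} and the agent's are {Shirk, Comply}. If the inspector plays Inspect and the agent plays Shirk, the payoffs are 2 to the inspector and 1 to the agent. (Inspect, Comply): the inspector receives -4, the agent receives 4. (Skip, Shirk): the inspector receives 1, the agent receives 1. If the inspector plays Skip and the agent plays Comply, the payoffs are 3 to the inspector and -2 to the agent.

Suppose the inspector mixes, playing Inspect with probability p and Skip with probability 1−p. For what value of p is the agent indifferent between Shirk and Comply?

For the agent to be willing to mix, the agent must be indifferent between Shirk and Comply, which pins down the inspector's mix.
  the agent's expected payoff from Shirk: p·1 + (1−p)·1 = 1
  the agent's expected payoff from Comply: p·4 + (1−p)·(-2) = 6p - 2
  1 = 6p - 2  ⇒  -6p = -3  ⇒  p = 1/2.

p = 1/2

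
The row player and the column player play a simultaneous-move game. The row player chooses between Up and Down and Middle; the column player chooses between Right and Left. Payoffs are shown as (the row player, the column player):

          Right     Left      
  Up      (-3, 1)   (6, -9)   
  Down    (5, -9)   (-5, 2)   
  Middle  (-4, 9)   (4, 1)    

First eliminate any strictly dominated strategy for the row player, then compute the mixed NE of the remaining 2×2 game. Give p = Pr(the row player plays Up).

p = 11/21

The row player's strategy Middle is strictly dominated by Up: -3 > -4 and 6 > 4. Eliminate Middle.
In a mixed equilibrium the column player is indifferent between Right and Left; this condition fixes p.
  the column player's expected payoff from Right: p·1 + (1−p)·(-9) = 10p - 9
  the column player's expected payoff from Left: p·(-9) + (1−p)·2 = -11p + 2
  10p - 9 = -11p + 2  ⇒  21p = 11  ⇒  p = 11/21.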